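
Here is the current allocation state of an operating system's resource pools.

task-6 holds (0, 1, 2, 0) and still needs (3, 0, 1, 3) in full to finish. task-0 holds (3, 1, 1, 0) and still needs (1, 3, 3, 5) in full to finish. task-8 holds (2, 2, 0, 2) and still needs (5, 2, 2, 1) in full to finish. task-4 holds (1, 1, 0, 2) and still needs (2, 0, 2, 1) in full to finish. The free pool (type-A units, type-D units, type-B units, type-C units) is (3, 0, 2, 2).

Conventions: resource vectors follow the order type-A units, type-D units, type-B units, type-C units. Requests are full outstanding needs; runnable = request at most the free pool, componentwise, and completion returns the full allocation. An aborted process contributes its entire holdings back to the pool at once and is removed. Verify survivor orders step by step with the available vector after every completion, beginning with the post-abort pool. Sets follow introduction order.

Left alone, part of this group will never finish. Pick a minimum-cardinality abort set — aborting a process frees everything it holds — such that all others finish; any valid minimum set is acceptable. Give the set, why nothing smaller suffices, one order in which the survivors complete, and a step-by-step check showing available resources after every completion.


Abort task-8.
Key observation: task-0 had no path to completion before; after the abort of task-8 ((2, 2, 0, 2) returned), step 3 is where it fits.
Why nothing smaller works: aborting no one leaves the state deadlocked as given.
The survivors complete as task-4, task-6, task-0. Step-by-step check (starting from the post-abort pool):
  pool = (5, 2, 2, 4)
  task-4 needs (2, 0, 2, 1) <= (5, 2, 2, 4) -> finishes; pool += (1, 1, 0, 2) = (6, 3, 2, 6)
  task-6 needs (3, 0, 1, 3) <= (6, 3, 2, 6) -> finishes; pool += (0, 1, 2, 0) = (6, 4, 4, 6)
  task-0 needs (1, 3, 3, 5) <= (6, 4, 4, 6) -> finishes; pool += (3, 1, 1, 0) = (9, 5, 5, 6)


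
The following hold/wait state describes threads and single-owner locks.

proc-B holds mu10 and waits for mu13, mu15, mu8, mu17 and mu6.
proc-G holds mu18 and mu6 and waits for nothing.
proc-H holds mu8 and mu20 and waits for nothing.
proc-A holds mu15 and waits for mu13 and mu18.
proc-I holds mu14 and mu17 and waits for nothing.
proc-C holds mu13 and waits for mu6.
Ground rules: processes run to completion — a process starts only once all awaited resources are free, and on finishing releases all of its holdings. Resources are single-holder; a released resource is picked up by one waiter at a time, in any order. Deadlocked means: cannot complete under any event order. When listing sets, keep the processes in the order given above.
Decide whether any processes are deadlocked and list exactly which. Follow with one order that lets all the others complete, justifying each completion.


Nothing here is deadlocked.
Key observation: the waits form no ring: some process can always run, and its releases unblock the others one by one.
The rest can finish in the order proc-G, proc-C, proc-A, proc-H, proc-I, proc-B.
Verifying each step:
  run proc-G (it waits on nothing); releases mu18 and mu6
  run proc-C (all its waits — mu6 — are resolved); releases mu13
  run proc-A (all its waits — mu13 and mu18 — are resolved); releases mu15
  run proc-H (it waits on nothing); releases mu8 and mu20
  run proc-I (it waits on nothing); releases mu14 and mu17
  run proc-B (all its waits — mu13, mu15, mu8, mu17 and mu6 — are resolved); releases mu10


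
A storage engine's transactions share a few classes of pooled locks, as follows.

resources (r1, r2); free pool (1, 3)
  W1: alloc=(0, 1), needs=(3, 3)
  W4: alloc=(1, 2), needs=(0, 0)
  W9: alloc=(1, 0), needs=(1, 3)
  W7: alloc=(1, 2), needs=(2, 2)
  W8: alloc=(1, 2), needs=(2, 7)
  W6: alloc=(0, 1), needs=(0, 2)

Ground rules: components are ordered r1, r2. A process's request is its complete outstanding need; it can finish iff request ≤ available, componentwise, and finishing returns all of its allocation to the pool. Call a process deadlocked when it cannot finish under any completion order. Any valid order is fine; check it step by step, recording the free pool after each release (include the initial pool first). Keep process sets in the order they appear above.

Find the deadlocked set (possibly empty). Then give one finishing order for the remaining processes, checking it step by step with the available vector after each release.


Nothing here is deadlocked.
Key observation: there is always a runnable process — W4 first — so the state unwinds completely.
One completion order for the rest: W4, W7, W9, W6, W8, W1. Walking it through:
  pool = (1, 3)
  W4 needs (0, 0) <= (1, 3) -> finishes; pool += (1, 2) = (2, 5)
  W7 needs (2, 2) <= (2, 5) -> finishes; pool += (1, 2) = (3, 7)
  W9 needs (1, 3) <= (3, 7) -> finishes; pool += (1, 0) = (4, 7)
  W6 needs (0, 2) <= (4, 7) -> finishes; pool += (0, 1) = (4, 8)
  W8 needs (2, 7) <= (4, 8) -> finishes; pool += (1, 2) = (5, 10)
  W1 needs (3, 3) <= (5, 10) -> finishes; pool += (0, 1) = (5, 11)


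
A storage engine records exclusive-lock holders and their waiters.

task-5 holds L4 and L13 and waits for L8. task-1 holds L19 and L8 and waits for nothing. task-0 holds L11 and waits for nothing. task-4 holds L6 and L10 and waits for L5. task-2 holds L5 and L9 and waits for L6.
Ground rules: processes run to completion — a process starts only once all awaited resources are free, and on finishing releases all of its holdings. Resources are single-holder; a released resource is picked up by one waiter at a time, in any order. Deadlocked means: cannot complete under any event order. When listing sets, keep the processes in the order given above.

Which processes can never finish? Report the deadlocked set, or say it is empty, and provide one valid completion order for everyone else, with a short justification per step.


Deadlocked: task-4 and task-2.
Key observation: the wait chain closes on itself along task-4 -> task-2 -> task-4; no other process is dragged down with it.
One completion order for the rest: task-1, task-5, task-0.
Verifying each step:
  run task-1 (it waits on nothing); releases L19 and L8
  run task-5 (all its waits — L8 — are resolved); releases L4 and L13
  run task-0 (it waits on nothing); releases L11


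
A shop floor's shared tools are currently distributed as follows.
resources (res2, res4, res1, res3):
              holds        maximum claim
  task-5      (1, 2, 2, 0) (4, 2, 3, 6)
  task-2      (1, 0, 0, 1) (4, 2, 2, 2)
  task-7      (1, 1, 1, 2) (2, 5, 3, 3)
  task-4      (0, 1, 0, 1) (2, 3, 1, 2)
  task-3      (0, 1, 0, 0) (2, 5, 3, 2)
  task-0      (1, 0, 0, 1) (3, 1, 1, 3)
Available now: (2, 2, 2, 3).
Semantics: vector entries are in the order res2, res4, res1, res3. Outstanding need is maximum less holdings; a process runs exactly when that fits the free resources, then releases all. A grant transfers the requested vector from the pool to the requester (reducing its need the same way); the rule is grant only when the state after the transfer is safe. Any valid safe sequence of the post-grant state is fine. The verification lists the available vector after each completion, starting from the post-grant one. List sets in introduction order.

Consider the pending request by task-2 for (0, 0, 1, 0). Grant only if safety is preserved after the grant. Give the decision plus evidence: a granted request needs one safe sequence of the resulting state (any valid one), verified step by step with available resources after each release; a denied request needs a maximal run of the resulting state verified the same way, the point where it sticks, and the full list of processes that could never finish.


GRANT: granting preserves safety; a valid post-grant sequence is task-0, task-4, task-2, task-5, task-7, task-3.
Key observation: even at the reduced pool (2, 2, 1, 3), task-0 fits immediately, so safety survives the grant.
Check on the post-grant state, step by step:
  pool = (2, 2, 1, 3)
  run task-0 (needs (2, 1, 1, 2), free (2, 2, 1, 3)); after release of (1, 0, 0, 1) the pool is (3, 2, 1, 4)
  run task-4 (needs (2, 2, 1, 1), free (3, 2, 1, 4)); after release of (0, 1, 0, 1) the pool is (3, 3, 1, 5)
  run task-2 (needs (3, 2, 1, 1), free (3, 3, 1, 5)); after release of (1, 0, 1, 1) the pool is (4, 3, 2, 6)
  run task-5 (needs (3, 0, 1, 6), free (4, 3, 2, 6)); after release of (1, 2, 2, 0) the pool is (5, 5, 4, 6)
  run task-7 (needs (1, 4, 2, 1), free (5, 5, 4, 6)); after release of (1, 1, 1, 2) the pool is (6, 6, 5, 8)
  run task-3 (needs (2, 4, 3, 2), free (6, 6, 5, 8)); after release of (0, 1, 0, 0) the pool is (6, 7, 5, 8)


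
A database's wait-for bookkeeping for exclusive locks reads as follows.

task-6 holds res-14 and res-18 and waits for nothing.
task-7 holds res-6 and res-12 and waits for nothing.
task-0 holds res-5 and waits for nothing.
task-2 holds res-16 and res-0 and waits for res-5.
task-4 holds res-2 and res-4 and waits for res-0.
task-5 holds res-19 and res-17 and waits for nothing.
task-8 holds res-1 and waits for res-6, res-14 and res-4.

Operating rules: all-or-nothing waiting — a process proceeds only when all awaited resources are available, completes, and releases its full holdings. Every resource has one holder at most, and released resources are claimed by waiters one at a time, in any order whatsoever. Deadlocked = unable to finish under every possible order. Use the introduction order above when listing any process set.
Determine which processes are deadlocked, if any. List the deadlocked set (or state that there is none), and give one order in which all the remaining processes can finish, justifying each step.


Nothing here is deadlocked.
Key observation: no waiting chain loops back on itself — every chain ends at a process that waits on nothing, so everyone eventually runs.
A valid finishing order for the others: task-7, task-0, task-2, task-4, task-6, task-5, task-8.
Verifying each step:
  task-7: no waits; runs immediately, freeing res-6 and res-12
  task-0: no waits; runs immediately, freeing res-5
  task-2: everything it awaited (res-5) is free; runs, freeing res-16 and res-0
  task-4: everything it awaited (res-0) is free; runs, freeing res-2 and res-4
  task-6: no waits; runs immediately, freeing res-14 and res-18
  task-5: no waits; runs immediately, freeing res-19 and res-17
  task-8: everything it awaited (res-6, res-14 and res-4) is free; runs, freeing res-1


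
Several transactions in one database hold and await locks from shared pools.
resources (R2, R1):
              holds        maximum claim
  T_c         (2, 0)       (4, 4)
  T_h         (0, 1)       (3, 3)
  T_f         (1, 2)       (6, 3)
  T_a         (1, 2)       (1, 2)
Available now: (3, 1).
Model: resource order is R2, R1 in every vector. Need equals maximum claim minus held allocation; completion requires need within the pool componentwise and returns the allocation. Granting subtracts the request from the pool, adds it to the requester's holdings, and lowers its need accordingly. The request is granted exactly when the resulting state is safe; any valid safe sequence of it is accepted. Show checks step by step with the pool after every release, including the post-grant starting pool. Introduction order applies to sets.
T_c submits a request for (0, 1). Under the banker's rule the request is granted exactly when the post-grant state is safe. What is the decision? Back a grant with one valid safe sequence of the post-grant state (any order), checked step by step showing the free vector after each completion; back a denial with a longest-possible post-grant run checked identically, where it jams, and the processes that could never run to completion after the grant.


GRANT — the state after the grant stays safe, e.g. via T_a, T_h, T_c, T_f.
Key observation: after the grant the pool drops to (3, 0), which still lets T_a finish first and unwind the rest.
Step-by-step check of the post-grant state:
  pool = (3, 0)
  T_a: need (0, 0) fits (3, 0); releases (1, 2), pool now (4, 2)
  T_h: need (3, 2) fits (4, 2); releases (0, 1), pool now (4, 3)
  T_c: need (2, 3) fits (4, 3); releases (2, 1), pool now (6, 4)
  T_f: need (5, 1) fits (6, 4); releases (1, 2), pool now (7, 6)


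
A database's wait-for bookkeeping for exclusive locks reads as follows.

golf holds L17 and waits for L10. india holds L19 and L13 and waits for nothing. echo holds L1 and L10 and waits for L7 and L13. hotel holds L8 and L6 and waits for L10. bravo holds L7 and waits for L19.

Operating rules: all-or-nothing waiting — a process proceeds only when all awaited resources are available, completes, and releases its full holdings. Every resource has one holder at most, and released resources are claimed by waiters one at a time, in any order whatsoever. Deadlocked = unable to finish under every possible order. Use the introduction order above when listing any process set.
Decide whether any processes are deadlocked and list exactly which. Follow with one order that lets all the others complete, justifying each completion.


Nothing here is deadlocked.
Key observation: the wait graph is acyclic; completion cascades from the unblocked processes through everyone else.
One completion order for the rest: india, bravo, echo, golf, hotel.
Check, step by step:
  run india (it waits on nothing); releases L19 and L13
  run bravo (all its waits — L19 — are resolved); releases L7
  run echo (all its waits — L7 and L13 — are resolved); releases L1 and L10
  run golf (all its waits — L10 — are resolved); releases L17
  run hotel (all its waits — L10 — are resolved); releases L8 and L6


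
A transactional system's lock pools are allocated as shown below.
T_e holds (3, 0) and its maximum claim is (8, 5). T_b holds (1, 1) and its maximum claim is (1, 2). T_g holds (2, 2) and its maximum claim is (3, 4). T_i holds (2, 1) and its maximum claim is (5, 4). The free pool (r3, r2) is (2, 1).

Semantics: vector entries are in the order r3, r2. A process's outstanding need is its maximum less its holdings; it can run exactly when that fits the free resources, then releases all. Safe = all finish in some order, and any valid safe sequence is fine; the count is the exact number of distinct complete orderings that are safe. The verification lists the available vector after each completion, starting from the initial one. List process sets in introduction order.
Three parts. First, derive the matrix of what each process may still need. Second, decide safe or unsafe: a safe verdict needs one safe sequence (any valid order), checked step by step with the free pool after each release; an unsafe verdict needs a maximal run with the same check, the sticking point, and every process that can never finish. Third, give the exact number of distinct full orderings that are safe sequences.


(1) Remaining need (order r3, r2):
  T_e: (5, 5)
  T_b: (0, 1)
  T_g: (1, 2)
  T_i: (3, 3)
(2) The state is SAFE; one workable sequence: T_b, T_g, T_i, T_e.
Key observation: T_b marks the first exact bind of the order: its need (0, 1) fits the free (2, 1) with zero slack on a requested resource.
Walking it through:
  pool = (2, 1)
  run T_b (needs (0, 1), free (2, 1)); after release of (1, 1) the pool is (3, 2)
  run T_g (needs (1, 2), free (3, 2)); after release of (2, 2) the pool is (5, 4)
  run T_i (needs (3, 3), free (5, 4)); after release of (2, 1) the pool is (7, 5)
  run T_e (needs (5, 5), free (7, 5)); after release of (3, 0) the pool is (10, 5)
(3) Precisely 1 of the possible complete orderings is a safe sequence.


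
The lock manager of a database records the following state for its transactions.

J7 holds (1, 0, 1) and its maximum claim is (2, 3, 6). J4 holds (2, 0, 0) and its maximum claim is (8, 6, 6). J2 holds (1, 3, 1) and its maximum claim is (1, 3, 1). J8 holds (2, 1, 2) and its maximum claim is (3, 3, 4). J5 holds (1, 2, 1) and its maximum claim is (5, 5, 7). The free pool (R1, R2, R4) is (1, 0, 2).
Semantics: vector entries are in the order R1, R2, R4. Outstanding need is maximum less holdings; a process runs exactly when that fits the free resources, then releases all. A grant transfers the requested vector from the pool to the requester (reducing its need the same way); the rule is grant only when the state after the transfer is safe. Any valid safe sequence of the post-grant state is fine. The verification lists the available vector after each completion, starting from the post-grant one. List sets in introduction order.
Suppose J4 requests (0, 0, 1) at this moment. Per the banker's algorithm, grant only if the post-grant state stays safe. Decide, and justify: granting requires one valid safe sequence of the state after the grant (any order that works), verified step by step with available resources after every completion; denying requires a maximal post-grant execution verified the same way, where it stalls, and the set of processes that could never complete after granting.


DENY: after the grant no complete ordering would exist.
Key observation: after J2, J8 complete, (4, 4, 4) is the best the pool ever gets, yet each leftover process wants more R4.
On the post-grant state, J2, J8 is a maximal run — nothing extends it. Step-by-step check:
  pool = (1, 0, 1)
  J2: need (0, 0, 0) fits (1, 0, 1); releases (1, 3, 1), pool now (2, 3, 2)
  J8: need (1, 2, 2) fits (2, 3, 2); releases (2, 1, 2), pool now (4, 4, 4)
  J7 cannot run: need (1, 3, 5) vs free (4, 4, 4) (insufficient R4)
  J4 cannot run: need (6, 6, 5) vs free (4, 4, 4) (insufficient R1, R2 and R4)
  J5 cannot run: need (4, 3, 6) vs free (4, 4, 4) (insufficient R4)
Post-grant, the permanently blocked set is J7, J4 and J5.


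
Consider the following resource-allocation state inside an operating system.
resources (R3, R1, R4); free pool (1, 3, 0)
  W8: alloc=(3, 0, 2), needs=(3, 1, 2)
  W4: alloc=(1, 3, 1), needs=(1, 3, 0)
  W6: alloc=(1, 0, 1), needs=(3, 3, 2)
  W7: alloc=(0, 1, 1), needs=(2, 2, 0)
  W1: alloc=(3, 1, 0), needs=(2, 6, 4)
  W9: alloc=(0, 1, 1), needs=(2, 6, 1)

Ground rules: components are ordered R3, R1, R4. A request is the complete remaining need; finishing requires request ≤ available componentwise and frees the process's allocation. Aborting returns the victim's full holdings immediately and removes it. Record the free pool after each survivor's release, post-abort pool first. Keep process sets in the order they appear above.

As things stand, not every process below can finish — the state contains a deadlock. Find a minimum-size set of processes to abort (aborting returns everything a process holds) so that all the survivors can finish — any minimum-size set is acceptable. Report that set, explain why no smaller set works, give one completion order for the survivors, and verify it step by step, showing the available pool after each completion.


Abort W6.
Key observation: no ordering could ever have run W8 before the abort of W6; with (1, 0, 1) back in the pool it fits at step 2.
Minimality: the empty abort set fails — the state is deadlocked as it stands.
The survivors complete as W4, W8, W7, W1, W9. Verifying each step (starting from the post-abort pool):
  pool = (2, 3, 1)
  W4 needs (1, 3, 0) <= (2, 3, 1) -> finishes; pool += (1, 3, 1) = (3, 6, 2)
  W8 needs (3, 1, 2) <= (3, 6, 2) -> finishes; pool += (3, 0, 2) = (6, 6, 4)
  W7 needs (2, 2, 0) <= (6, 6, 4) -> finishes; pool += (0, 1, 1) = (6, 7, 5)
  W1 needs (2, 6, 4) <= (6, 7, 5) -> finishes; pool += (3, 1, 0) = (9, 8, 5)
  W9 needs (2, 6, 1) <= (9, 8, 5) -> finishes; pool += (0, 1, 1) = (9, 9, 6)


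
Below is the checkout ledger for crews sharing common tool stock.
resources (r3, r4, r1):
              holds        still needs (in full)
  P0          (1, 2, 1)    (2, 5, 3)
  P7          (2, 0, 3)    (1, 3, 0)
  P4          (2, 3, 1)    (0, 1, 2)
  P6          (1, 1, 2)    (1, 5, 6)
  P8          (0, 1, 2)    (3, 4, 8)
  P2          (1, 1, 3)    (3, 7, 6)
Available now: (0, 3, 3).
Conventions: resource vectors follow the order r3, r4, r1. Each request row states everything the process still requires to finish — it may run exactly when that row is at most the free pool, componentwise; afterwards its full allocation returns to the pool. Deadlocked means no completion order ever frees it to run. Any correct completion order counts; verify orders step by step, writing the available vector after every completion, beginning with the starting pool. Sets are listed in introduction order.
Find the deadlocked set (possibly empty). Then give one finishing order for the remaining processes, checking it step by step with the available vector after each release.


The deadlocked set is empty.
Key observation: beginning at P4, releases accumulate fast enough that every process eventually fits.
One completion order for the rest: P4, P7, P0, P2, P8, P6. Check, step by step:
  pool = (0, 3, 3)
  P4 needs (0, 1, 2) <= (0, 3, 3) -> finishes; pool += (2, 3, 1) = (2, 6, 4)
  P7 needs (1, 3, 0) <= (2, 6, 4) -> finishes; pool += (2, 0, 3) = (4, 6, 7)
  P0 needs (2, 5, 3) <= (4, 6, 7) -> finishes; pool += (1, 2, 1) = (5, 8, 8)
  P2 needs (3, 7, 6) <= (5, 8, 8) -> finishes; pool += (1, 1, 3) = (6, 9, 11)
  P8 needs (3, 4, 8) <= (6, 9, 11) -> finishes; pool += (0, 1, 2) = (6, 10, 13)
  P6 needs (1, 5, 6) <= (6, 10, 13) -> finishes; pool += (1, 1, 2) = (7, 11, 15)


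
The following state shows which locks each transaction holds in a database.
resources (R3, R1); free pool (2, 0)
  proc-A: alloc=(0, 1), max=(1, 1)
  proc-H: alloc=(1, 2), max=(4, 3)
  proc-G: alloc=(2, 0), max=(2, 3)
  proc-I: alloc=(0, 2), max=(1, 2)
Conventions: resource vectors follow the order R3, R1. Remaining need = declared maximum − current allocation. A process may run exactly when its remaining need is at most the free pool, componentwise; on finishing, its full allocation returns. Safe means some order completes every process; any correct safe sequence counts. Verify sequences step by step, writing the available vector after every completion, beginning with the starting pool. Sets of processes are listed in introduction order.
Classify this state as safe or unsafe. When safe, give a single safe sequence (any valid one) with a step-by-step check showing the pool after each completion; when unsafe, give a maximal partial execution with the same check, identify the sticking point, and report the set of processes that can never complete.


SAFE. One safe sequence: proc-A, proc-I, proc-G, proc-H.
Key observation: at proc-G the run first touches a limit — (0, 3) against (2, 3), exact on a resource it actually requests.
Verifying each step:
  pool = (2, 0)
  proc-A needs (1, 0) <= (2, 0) -> finishes; pool += (0, 1) = (2, 1)
  proc-I needs (1, 0) <= (2, 1) -> finishes; pool += (0, 2) = (2, 3)
  proc-G needs (0, 3) <= (2, 3) -> finishes; pool += (2, 0) = (4, 3)
  proc-H needs (3, 1) <= (4, 3) -> finishes; pool += (1, 2) = (5, 5)


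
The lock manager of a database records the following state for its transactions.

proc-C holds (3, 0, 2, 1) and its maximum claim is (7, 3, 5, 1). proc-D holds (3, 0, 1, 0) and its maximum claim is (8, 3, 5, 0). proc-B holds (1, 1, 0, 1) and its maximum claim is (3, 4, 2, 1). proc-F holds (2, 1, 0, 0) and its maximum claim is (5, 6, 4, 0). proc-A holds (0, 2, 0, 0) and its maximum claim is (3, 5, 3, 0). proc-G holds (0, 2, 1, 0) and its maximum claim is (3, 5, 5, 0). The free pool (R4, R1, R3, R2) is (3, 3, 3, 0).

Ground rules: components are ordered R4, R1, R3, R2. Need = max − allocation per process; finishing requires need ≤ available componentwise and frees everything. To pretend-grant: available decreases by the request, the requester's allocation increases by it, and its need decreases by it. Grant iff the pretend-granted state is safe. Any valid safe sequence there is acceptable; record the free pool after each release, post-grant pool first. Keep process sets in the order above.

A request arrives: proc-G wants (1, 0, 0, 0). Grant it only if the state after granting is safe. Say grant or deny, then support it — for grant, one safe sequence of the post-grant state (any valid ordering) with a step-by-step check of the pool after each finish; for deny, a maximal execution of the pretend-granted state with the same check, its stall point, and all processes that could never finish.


DENY — the pretend-granted state is unsafe.
Key observation: after proc-B, proc-A the pool peaks at (3, 6, 3, 1), and each blocked process is short somewhere: proc-C on R4; proc-D on R4, R3; proc-F on R3; proc-G on R3.
On the post-grant state, proc-B, proc-A is a maximal run — nothing extends it. Verifying each step:
  pool = (2, 3, 3, 0)
  proc-B: need (2, 3, 2, 0) fits (2, 3, 3, 0); releases (1, 1, 0, 1), pool now (3, 4, 3, 1)
  proc-A: need (3, 3, 3, 0) fits (3, 4, 3, 1); releases (0, 2, 0, 0), pool now (3, 6, 3, 1)
  blocked: proc-C wants (4, 3, 3, 0), pool (3, 6, 3, 1) — not enough R4
  blocked: proc-D wants (5, 3, 4, 0), pool (3, 6, 3, 1) — not enough R4 and R3
  blocked: proc-F wants (3, 5, 4, 0), pool (3, 6, 3, 1) — not enough R3
  blocked: proc-G wants (2, 3, 4, 0), pool (3, 6, 3, 1) — not enough R3
Processes that could never finish after the grant: proc-C, proc-D, proc-F and proc-G.


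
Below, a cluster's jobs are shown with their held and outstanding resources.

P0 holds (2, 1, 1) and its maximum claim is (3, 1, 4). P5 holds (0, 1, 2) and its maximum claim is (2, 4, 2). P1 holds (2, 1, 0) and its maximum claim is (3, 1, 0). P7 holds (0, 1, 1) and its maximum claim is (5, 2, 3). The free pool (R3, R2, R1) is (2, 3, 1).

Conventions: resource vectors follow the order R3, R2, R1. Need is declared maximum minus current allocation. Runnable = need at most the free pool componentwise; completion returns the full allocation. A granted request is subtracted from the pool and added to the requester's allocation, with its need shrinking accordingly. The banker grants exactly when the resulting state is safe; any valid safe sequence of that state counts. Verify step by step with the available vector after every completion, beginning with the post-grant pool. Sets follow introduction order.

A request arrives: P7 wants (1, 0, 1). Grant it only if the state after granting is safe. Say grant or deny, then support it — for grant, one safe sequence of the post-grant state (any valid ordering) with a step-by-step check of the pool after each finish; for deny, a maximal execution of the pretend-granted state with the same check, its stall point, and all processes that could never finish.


DENY: after the grant no complete ordering would exist.
Key observation: after P1, P5 the pool peaks at (3, 5, 2), and each blocked process is short somewhere: P0 on R1; P7 on R3.
After a pretend grant, a maximal execution: P1, P5 — then nothing else fits. Check, step by step:
  pool = (1, 3, 0)
  run P1 (needs (1, 0, 0), free (1, 3, 0)); after release of (2, 1, 0) the pool is (3, 4, 0)
  run P5 (needs (2, 3, 0), free (3, 4, 0)); after release of (0, 1, 2) the pool is (3, 5, 2)
  P0 still needs (1, 0, 3) but only (3, 5, 2) is free — short on R1
  P7 still needs (4, 1, 1) but only (3, 5, 2) is free — short on R3
Post-grant, the permanently blocked set is P0 and P7.


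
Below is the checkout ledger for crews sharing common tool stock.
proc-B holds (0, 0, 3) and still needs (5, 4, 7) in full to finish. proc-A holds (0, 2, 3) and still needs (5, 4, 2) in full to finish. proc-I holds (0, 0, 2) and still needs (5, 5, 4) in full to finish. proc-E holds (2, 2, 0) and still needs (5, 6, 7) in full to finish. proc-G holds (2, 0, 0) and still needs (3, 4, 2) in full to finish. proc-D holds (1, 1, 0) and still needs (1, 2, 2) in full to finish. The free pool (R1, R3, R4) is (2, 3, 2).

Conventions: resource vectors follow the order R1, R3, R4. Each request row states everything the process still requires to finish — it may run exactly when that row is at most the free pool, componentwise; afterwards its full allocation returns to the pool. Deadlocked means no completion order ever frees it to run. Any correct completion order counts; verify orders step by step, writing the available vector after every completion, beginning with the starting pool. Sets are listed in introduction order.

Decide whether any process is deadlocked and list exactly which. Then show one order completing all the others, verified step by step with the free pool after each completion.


No process is deadlocked.
Key observation: no deadlock: proc-D fits now, and the freed resources carry the rest through.
The rest can finish in the order proc-D, proc-G, proc-A, proc-I, proc-E, proc-B. Verifying each step:
  pool = (2, 3, 2)
  proc-D: need (1, 2, 2) fits (2, 3, 2); releases (1, 1, 0), pool now (3, 4, 2)
  proc-G: need (3, 4, 2) fits (3, 4, 2); releases (2, 0, 0), pool now (5, 4, 2)
  proc-A: need (5, 4, 2) fits (5, 4, 2); releases (0, 2, 3), pool now (5, 6, 5)
  proc-I: need (5, 5, 4) fits (5, 6, 5); releases (0, 0, 2), pool now (5, 6, 7)
  proc-E: need (5, 6, 7) fits (5, 6, 7); releases (2, 2, 0), pool now (7, 8, 7)
  proc-B: need (5, 4, 7) fits (7, 8, 7); releases (0, 0, 3), pool now (7, 8, 10)


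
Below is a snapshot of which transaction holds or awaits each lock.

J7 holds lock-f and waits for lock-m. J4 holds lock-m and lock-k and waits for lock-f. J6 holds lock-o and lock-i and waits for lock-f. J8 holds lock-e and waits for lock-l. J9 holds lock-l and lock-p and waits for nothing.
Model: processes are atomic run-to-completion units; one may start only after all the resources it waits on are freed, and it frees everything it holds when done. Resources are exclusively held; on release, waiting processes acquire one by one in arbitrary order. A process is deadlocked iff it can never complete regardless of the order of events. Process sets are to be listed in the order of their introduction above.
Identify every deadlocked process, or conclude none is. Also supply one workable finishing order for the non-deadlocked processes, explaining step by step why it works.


Deadlocked set: J7, J4 and J6.
Key observation: nobody on the ring J7 -> J4 -> J7 can start until another member finishes, which never happens; J6 waits into the deadlock from upstream.
The rest can finish in the order J9, J8.
Walking it through:
  J9: no waits; runs immediately, freeing lock-l and lock-p
  J8 waits on lock-l — all released -> runs and releases lock-e


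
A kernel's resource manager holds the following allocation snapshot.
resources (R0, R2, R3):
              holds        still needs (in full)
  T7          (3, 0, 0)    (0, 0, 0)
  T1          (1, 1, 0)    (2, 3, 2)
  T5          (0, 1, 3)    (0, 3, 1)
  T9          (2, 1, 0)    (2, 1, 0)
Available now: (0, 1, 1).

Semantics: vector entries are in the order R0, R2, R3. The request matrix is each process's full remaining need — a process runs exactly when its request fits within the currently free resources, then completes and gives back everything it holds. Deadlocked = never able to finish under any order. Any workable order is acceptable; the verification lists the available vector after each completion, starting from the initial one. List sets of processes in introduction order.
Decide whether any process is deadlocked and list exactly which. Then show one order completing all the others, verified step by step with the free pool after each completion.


Deadlocked set: T1 and T5.
Key observation: once T7, T9 finish, the pool peaks at (5, 2, 1) — and every remaining process still needs more R2 than that.
The rest can finish in the order T7, T9. Verifying each step:
  pool = (0, 1, 1)
  T7: need (0, 0, 0) fits (0, 1, 1); releases (3, 0, 0), pool now (3, 1, 1)
  T9: need (2, 1, 0) fits (3, 1, 1); releases (2, 1, 0), pool now (5, 2, 1)
The stuck group stays short no matter what:
  T1 cannot run: need (2, 3, 2) vs free (5, 2, 1) (insufficient R2 and R3)
  T5 cannot run: need (0, 3, 1) vs free (5, 2, 1) (insufficient R2)


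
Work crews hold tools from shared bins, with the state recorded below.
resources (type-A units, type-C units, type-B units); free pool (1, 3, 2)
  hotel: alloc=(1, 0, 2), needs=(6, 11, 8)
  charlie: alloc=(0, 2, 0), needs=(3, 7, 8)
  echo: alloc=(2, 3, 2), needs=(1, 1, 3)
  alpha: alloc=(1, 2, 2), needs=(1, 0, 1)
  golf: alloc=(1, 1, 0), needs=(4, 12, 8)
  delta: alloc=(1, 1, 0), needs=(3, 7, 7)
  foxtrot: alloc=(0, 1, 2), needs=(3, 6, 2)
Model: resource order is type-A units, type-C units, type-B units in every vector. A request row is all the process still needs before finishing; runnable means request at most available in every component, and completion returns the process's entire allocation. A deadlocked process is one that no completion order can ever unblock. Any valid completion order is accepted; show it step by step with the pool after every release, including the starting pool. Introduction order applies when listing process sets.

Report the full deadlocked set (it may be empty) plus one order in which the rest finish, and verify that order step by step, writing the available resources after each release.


Nothing here is deadlocked.
Key observation: there is always a runnable process — alpha first — so the state unwinds completely.
The rest can finish in the order alpha, echo, foxtrot, delta, charlie, golf, hotel. Check, step by step:
  pool = (1, 3, 2)
  run alpha (needs (1, 0, 1), free (1, 3, 2)); after release of (1, 2, 2) the pool is (2, 5, 4)
  run echo (needs (1, 1, 3), free (2, 5, 4)); after release of (2, 3, 2) the pool is (4, 8, 6)
  run foxtrot (needs (3, 6, 2), free (4, 8, 6)); after release of (0, 1, 2) the pool is (4, 9, 8)
  run delta (needs (3, 7, 7), free (4, 9, 8)); after release of (1, 1, 0) the pool is (5, 10, 8)
  run charlie (needs (3, 7, 8), free (5, 10, 8)); after release of (0, 2, 0) the pool is (5, 12, 8)
  run golf (needs (4, 12, 8), free (5, 12, 8)); after release of (1, 1, 0) the pool is (6, 13, 8)
  run hotel (needs (6, 11, 8), free (6, 13, 8)); after release of (1, 0, 2) the pool is (7, 13, 10)


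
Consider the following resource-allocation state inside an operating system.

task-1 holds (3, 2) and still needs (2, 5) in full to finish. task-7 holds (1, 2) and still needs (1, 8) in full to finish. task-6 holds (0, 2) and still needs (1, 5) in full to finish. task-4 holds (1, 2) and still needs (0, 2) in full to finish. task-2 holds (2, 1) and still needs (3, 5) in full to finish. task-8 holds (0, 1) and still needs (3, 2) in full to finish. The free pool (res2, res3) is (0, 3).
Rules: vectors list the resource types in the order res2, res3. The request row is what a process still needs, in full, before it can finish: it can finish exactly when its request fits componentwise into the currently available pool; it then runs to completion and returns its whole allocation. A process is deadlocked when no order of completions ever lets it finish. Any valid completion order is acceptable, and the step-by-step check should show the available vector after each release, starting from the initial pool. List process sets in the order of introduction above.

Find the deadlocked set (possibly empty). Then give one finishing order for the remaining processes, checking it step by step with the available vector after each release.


The deadlocked set is task-1, task-7, task-2 and task-8.
Key observation: after task-4, task-6 the pool peaks at (1, 7), and each blocked process is short somewhere: task-1 on res2; task-7 on res3; task-2 on res2; task-8 on res2.
A valid finishing order for the others: task-4, task-6. Walking it through:
  pool = (0, 3)
  task-4: need (0, 2) fits (0, 3); releases (1, 2), pool now (1, 5)
  task-6: need (1, 5) fits (1, 5); releases (0, 2), pool now (1, 7)
None of the blocked processes ever fits:
  task-1 cannot run: need (2, 5) vs free (1, 7) (insufficient res2)
  task-7 cannot run: need (1, 8) vs free (1, 7) (insufficient res3)
  task-2 cannot run: need (3, 5) vs free (1, 7) (insufficient res2)
  task-8 cannot run: need (3, 2) vs free (1, 7) (insufficient res2)


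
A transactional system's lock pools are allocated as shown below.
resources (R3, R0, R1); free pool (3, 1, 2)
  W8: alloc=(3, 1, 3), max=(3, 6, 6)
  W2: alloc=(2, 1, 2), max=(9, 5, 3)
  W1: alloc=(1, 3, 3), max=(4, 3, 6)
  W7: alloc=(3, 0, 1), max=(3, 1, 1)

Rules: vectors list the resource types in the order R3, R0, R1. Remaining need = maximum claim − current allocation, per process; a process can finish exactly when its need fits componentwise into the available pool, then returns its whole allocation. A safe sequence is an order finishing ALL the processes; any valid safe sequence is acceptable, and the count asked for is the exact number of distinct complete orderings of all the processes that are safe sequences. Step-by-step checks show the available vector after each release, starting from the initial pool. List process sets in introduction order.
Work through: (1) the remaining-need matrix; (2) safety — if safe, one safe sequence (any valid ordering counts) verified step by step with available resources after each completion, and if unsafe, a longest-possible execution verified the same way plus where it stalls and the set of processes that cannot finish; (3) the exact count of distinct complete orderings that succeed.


(1) Outstanding need per process (order R3, R0, R1):
  W8: (0, 5, 3)
  W2: (7, 4, 1)
  W1: (3, 0, 3)
  W7: (0, 1, 0)
(2) SAFE — a valid safe sequence is W7, W1, W2, W8.
Key observation: reading the order forward, W7 is the first process whose need (0, 1, 0) meets the free pool (3, 1, 2) exactly on a resource it requests.
Step-by-step check:
  pool = (3, 1, 2)
  run W7 (needs (0, 1, 0), free (3, 1, 2)); after release of (3, 0, 1) the pool is (6, 1, 3)
  run W1 (needs (3, 0, 3), free (6, 1, 3)); after release of (1, 3, 3) the pool is (7, 4, 6)
  run W2 (needs (7, 4, 1), free (7, 4, 6)); after release of (2, 1, 2) the pool is (9, 5, 8)
  run W8 (needs (0, 5, 3), free (9, 5, 8)); after release of (3, 1, 3) the pool is (12, 6, 11)
(3) Precisely 1 of the possible complete orderings is a safe sequence.


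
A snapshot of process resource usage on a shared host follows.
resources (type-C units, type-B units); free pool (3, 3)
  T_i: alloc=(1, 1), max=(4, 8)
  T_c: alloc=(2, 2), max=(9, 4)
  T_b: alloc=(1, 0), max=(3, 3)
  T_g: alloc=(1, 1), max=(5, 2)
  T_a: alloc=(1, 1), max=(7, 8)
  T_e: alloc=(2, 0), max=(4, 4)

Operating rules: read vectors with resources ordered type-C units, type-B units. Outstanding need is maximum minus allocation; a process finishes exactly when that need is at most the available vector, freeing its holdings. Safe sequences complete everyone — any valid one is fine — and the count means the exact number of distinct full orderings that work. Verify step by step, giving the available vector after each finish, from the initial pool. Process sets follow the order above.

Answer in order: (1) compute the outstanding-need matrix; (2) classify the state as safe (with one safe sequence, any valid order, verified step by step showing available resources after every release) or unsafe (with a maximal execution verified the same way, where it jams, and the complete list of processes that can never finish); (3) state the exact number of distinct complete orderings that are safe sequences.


(1) Need matrix, components ordered type-C units, type-B units:
  T_i: (3, 7)
  T_c: (7, 2)
  T_b: (2, 3)
  T_g: (4, 1)
  T_a: (6, 7)
  T_e: (2, 4)
(2) The state is UNSAFE.
Key observation: even finishing T_b, T_g, T_e, T_c leaves just (9, 6) free — too little type-B units for any of the remaining processes.
A maximal execution: T_b, T_g, T_e, T_c — then nothing else fits. Walking it through:
  pool = (3, 3)
  T_b: need (2, 3) fits (3, 3); releases (1, 0), pool now (4, 3)
  T_g: need (4, 1) fits (4, 3); releases (1, 1), pool now (5, 4)
  T_e: need (2, 4) fits (5, 4); releases (2, 0), pool now (7, 4)
  T_c: need (7, 2) fits (7, 4); releases (2, 2), pool now (9, 6)
  T_i cannot run: need (3, 7) vs free (9, 6) (insufficient type-B units)
  T_a cannot run: need (6, 7) vs free (9, 6) (insufficient type-B units)
Never able to finish: T_i and T_a.
(3) Exactly 0 of the possible complete orderings are safe sequences.


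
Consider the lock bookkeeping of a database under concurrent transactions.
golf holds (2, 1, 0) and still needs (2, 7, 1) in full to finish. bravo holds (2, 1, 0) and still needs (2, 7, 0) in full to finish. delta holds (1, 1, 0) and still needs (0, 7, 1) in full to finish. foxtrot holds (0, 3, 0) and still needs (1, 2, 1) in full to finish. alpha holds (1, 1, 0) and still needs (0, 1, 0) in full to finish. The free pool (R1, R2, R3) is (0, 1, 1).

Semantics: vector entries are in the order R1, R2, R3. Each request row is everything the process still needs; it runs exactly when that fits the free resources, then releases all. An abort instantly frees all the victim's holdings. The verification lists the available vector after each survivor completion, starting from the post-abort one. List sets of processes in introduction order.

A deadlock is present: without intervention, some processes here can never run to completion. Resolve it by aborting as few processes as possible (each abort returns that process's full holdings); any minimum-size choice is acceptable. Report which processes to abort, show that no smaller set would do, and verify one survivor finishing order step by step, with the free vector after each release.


Minimum abort set: bravo and delta.
Key observation: no ordering could ever have run golf before the abort of bravo and delta; with (3, 2, 0) back in the pool it fits at step 3.
Minimality, checking each single-abort alternative: golf alone leaves bravo blocked (short on R2); bravo alone leaves golf blocked (short on R2); delta alone leaves golf blocked (short on R2); foxtrot alone leaves golf blocked (short on R1 and R2); alpha alone leaves golf blocked (short on R1 and R2).
The survivors complete as alpha, foxtrot, golf. Step-by-step check (starting from the post-abort pool):
  pool = (3, 3, 1)
  alpha needs (0, 1, 0) <= (3, 3, 1) -> finishes; pool += (1, 1, 0) = (4, 4, 1)
  foxtrot needs (1, 2, 1) <= (4, 4, 1) -> finishes; pool += (0, 3, 0) = (4, 7, 1)
  golf needs (2, 7, 1) <= (4, 7, 1) -> finishes; pool += (2, 1, 0) = (6, 8, 1)
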